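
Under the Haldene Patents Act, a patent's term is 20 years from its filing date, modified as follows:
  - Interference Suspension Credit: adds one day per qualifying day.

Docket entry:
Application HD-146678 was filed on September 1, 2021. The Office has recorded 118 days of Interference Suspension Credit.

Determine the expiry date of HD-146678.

2041-12-28

Base term: filing date + 20 years → 1 September 2041.
Interference Suspension Credit: +118 days → 28 December 2041.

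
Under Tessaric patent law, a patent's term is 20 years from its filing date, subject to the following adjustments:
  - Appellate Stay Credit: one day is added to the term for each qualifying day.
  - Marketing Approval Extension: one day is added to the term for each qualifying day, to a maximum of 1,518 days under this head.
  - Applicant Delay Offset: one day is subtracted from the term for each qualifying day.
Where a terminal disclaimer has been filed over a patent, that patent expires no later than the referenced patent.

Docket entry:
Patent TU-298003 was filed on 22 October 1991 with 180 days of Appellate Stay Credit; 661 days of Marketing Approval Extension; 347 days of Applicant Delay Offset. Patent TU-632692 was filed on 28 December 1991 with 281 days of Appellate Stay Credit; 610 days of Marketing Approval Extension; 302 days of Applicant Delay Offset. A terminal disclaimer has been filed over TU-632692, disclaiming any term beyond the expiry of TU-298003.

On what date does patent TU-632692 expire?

2013-02-27

Natural term of TU-632692:
  Base: filing + 20 years → 28 December 2011.
  Appellate Stay Credit: +281 days → 4 October 2012.
  Marketing Approval Extension: 610 days (within the 1518-day cap) → +610 days → 6 June 2014.
  Applicant Delay Offset: −302 days → 8 August 2013.
Expiry of referenced patent TU-298003:
  Base: filing + 20 years → 22 October 2011.
  Appellate Stay Credit: +180 days → 19 April 2012.
  Marketing Approval Extension: 661 days (within the 1518-day cap) → +661 days → 9 February 2014.
  Applicant Delay Offset: −347 days → 27 February 2013.
Terminal disclaimer: TU-632692 expires on the earlier of 8 August 2013 and 27 February 2013.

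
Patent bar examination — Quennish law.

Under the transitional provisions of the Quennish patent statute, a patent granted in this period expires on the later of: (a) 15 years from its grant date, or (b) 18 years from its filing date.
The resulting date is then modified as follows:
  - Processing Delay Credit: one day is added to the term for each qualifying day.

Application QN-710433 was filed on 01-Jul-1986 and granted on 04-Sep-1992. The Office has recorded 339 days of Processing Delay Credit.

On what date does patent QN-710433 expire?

2008-08-08

(a) grant + 15 years → 4 September 2007.
(b) filing + 18 years → 1 July 2004.
Later of the two: 4 September 2007.
Processing Delay Credit: +339 days → 8 August 2008.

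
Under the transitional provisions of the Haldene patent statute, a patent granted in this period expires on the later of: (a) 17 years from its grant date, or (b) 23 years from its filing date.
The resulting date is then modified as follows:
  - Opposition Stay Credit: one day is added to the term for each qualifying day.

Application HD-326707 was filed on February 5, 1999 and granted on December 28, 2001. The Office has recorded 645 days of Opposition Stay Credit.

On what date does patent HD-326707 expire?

2023-11-12

(a) grant + 17 years → 28 December 2018.
(b) filing + 23 years → 5 February 2022.
Later of the two: 5 February 2022.
Opposition Stay Credit: +645 days → 12 November 2023.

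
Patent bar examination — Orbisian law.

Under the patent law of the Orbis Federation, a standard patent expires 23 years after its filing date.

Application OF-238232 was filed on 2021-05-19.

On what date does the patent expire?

Filing date + 23 years → 19 May 2044.

2044-05-19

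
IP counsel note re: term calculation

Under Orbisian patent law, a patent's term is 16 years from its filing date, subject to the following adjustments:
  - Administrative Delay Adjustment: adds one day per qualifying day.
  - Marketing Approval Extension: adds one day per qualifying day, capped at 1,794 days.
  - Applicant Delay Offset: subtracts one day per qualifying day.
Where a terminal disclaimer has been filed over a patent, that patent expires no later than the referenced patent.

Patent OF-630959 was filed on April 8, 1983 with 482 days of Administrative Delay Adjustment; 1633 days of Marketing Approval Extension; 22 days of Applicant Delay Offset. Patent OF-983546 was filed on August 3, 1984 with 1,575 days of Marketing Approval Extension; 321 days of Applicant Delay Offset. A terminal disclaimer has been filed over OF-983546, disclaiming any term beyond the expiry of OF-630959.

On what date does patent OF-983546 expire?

Natural term of OF-983546:
  Base: filing + 16 years → 3 August 2000.
  Marketing Approval Extension: 1575 days (within the 1794-day cap) → +1575 days → 25 November 2004.
  Applicant Delay Offset: −321 days → 9 January 2004.
Expiry of referenced patent OF-630959:
  Base: filing + 16 years → 8 April 1999.
  Administrative Delay Adjustment: +482 days → 2 August 2000.
  Marketing Approval Extension: 1633 days (within the 1794-day cap) → +1633 days → 21 January 2005.
  Applicant Delay Offset: −22 days → 30 December 2004.
Terminal disclaimer: OF-983546 expires on the earlier of 9 January 2004 and 30 December 2004.

2004-01-09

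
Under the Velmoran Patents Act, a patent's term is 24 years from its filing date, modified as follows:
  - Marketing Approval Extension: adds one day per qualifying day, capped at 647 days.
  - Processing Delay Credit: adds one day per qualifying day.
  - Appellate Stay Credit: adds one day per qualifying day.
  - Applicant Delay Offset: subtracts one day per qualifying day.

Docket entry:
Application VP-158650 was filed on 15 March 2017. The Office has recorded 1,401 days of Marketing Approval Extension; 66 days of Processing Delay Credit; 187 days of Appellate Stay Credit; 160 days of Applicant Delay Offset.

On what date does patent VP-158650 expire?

2043-03-25

Base term: filing date + 24 years → 15 March 2041.
Marketing Approval Extension: 1401 days claimed exceeds the 647-day cap, so +647 days → 22 December 2042.
Processing Delay Credit: +66 days → 26 February 2043.
Appellate Stay Credit: +187 days → 1 September 2043.
Applicant Delay Offset: −160 days → 25 March 2043.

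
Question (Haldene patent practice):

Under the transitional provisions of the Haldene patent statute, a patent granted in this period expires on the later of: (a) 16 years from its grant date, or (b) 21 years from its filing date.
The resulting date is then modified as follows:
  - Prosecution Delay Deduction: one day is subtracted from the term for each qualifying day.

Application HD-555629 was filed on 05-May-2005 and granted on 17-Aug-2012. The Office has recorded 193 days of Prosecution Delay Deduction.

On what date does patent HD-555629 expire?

(a) grant + 16 years → 17 August 2028.
(b) filing + 21 years → 5 May 2026.
Later of the two: 17 August 2028.
Prosecution Delay Deduction: −193 days → 6 February 2028.

February 6, 2028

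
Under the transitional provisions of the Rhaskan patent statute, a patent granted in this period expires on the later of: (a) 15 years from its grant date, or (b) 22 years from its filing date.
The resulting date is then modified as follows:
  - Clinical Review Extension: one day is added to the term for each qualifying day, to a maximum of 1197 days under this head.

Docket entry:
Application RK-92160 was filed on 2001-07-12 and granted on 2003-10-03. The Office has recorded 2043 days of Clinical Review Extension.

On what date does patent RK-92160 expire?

(a) grant + 15 years → 3 October 2018.
(b) filing + 22 years → 12 July 2023.
Later of the two: 12 July 2023.
Clinical Review Extension: 2043 days claimed exceeds the 1197-day cap, so +1197 days → 21 October 2026.

2026-10-21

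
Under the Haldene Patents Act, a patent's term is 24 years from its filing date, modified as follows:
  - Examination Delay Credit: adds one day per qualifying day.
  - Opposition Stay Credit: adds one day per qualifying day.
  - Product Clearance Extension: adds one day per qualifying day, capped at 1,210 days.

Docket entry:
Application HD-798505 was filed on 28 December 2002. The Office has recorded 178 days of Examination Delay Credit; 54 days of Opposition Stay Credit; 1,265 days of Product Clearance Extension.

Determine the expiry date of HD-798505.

Base term: filing date + 24 years → 28 December 2026.
Examination Delay Credit: +178 days → 24 June 2027.
Opposition Stay Credit: +54 days → 17 August 2027.
Product Clearance Extension: 1265 days claimed exceeds the 1210-day cap, so +1210 days → 9 December 2030.

2030-12-09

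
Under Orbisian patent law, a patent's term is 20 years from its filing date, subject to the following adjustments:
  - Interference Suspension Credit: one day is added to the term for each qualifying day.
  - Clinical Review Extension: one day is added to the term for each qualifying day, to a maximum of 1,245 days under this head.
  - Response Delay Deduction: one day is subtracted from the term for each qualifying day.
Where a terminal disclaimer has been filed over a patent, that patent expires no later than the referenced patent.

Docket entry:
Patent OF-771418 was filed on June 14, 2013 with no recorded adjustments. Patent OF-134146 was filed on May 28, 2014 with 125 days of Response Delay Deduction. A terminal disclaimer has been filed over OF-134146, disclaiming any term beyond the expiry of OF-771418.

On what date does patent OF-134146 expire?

Natural term of OF-134146:
  Base: filing + 20 years → 28 May 2034.
  Response Delay Deduction: −125 days → 23 January 2034.
Expiry of referenced patent OF-771418:
  Base: filing + 20 years → 14 June 2033.
Terminal disclaimer: OF-134146 expires on the earlier of 23 January 2034 and 14 June 2033.

June 14, 2033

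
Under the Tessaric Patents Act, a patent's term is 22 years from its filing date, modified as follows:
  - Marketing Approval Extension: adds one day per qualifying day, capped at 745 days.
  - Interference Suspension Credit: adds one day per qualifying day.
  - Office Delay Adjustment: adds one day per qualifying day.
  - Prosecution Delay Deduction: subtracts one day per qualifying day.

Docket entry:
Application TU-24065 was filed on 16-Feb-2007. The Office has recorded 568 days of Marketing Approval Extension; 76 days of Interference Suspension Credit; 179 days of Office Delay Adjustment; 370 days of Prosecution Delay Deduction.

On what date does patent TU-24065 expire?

2030-05-15

Base term: filing date + 22 years → 16 February 2029.
Marketing Approval Extension: 568 days (within the 745-day cap) → +568 days → 7 September 2030.
Interference Suspension Credit: +76 days → 22 November 2030.
Office Delay Adjustment: +179 days → 20 May 2031.
Prosecution Delay Deduction: −370 days → 15 May 2030.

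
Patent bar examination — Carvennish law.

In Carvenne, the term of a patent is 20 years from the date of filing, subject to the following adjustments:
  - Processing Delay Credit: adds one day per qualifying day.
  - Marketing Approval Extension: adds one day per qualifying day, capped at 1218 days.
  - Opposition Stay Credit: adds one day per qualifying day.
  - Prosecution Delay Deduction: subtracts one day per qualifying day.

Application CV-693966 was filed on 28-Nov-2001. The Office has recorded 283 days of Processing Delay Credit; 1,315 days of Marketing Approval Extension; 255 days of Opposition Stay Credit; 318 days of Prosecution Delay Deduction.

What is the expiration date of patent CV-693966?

November 5, 2025

Base term: filing date + 20 years → 28 November 2021.
Processing Delay Credit: +283 days → 7 September 2022.
Marketing Approval Extension: 1315 days claimed exceeds the 1218-day cap, so +1218 days → 7 January 2026.
Opposition Stay Credit: +255 days → 19 September 2026.
Prosecution Delay Deduction: −318 days → 5 November 2025.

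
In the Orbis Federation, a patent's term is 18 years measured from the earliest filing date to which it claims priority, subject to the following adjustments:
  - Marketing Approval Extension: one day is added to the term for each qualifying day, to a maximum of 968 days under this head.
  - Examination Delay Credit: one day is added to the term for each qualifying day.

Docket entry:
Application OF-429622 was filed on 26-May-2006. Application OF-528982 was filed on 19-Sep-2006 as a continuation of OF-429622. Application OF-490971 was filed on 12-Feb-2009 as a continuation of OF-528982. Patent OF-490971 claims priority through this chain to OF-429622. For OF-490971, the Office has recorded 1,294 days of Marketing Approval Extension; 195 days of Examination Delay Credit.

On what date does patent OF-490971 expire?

August 2, 2027

Earliest priority filing: 26 May 2006.
Base term: 26 May 2006 + 18 years → 26 May 2024.
Marketing Approval Extension: 1294 days claimed exceeds the 968-day cap, so +968 days → 19 January 2027.
Examination Delay Credit: +195 days → 2 August 2027.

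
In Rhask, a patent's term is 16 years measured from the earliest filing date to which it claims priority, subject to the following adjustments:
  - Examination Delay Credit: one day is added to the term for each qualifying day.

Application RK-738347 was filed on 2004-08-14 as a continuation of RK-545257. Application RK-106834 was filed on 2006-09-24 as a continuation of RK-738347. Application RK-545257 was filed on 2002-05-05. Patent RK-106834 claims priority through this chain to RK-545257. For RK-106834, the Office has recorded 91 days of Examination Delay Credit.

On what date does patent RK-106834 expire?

August 4, 2018

Earliest priority filing: 5 May 2002.
Base term: 5 May 2002 + 16 years → 5 May 2018.
Examination Delay Credit: +91 days → 4 August 2018.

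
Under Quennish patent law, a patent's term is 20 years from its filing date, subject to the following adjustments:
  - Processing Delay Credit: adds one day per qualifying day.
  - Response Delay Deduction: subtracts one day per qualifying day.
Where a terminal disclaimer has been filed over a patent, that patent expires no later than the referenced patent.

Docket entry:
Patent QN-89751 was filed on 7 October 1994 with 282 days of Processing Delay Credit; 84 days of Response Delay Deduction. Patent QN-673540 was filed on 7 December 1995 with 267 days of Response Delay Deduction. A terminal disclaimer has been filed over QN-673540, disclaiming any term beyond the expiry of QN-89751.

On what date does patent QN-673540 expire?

2015-03-15

Natural term of QN-673540:
  Base: filing + 20 years → 7 December 2015.
  Response Delay Deduction: −267 days → 15 March 2015.
Expiry of referenced patent QN-89751:
  Base: filing + 20 years → 7 October 2014.
  Processing Delay Credit: +282 days → 16 July 2015.
  Response Delay Deduction: −84 days → 23 April 2015.
Terminal disclaimer: QN-673540 expires on the earlier of 15 March 2015 and 23 April 2015.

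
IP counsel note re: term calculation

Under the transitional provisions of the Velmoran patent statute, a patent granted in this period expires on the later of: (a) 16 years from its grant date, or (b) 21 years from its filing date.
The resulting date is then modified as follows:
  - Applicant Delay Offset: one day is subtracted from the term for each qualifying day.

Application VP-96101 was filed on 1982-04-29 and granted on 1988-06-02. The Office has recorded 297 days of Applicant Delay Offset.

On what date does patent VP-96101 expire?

2003-08-10

(a) grant + 16 years → 2 June 2004.
(b) filing + 21 years → 29 April 2003.
Later of the two: 2 June 2004.
Applicant Delay Offset: −297 days → 10 August 2003.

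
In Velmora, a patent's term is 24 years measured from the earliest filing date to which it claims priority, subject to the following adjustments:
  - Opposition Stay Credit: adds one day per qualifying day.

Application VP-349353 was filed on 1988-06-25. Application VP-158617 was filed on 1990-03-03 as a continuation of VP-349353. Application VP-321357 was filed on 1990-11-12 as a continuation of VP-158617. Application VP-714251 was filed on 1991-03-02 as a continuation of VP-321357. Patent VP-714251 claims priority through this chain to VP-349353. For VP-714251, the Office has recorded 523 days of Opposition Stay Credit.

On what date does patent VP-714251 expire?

Earliest priority filing: 25 June 1988.
Base term: 25 June 1988 + 24 years → 25 June 2012.
Opposition Stay Credit: +523 days → 30 November 2013.

November 30, 2013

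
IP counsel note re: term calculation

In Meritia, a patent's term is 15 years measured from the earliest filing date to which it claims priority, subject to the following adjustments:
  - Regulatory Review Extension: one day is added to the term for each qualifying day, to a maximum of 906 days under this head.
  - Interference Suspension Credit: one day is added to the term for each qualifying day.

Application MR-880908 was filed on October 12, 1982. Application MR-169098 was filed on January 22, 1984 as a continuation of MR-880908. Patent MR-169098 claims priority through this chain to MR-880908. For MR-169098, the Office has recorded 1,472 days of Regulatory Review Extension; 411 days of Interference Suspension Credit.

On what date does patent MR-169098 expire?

May 21, 2001

Earliest priority filing: 12 October 1982.
Base term: 12 October 1982 + 15 years → 12 October 1997.
Regulatory Review Extension: 1472 days claimed exceeds the 906-day cap, so +906 days → 5 April 2000.
Interference Suspension Credit: +411 days → 21 May 2001.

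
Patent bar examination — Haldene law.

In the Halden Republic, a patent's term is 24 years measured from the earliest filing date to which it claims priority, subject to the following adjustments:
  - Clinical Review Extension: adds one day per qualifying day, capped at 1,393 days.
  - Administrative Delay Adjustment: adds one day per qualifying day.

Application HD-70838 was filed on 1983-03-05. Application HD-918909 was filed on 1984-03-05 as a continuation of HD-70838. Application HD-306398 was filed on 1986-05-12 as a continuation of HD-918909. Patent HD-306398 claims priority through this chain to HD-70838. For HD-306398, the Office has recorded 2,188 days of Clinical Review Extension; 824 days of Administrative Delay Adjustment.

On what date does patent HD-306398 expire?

March 30, 2013

Earliest priority filing: 5 March 1983.
Base term: 5 March 1983 + 24 years → 5 March 2007.
Clinical Review Extension: 2188 days claimed exceeds the 1393-day cap, so +1393 days → 27 December 2010.
Administrative Delay Adjustment: +824 days → 30 March 2013.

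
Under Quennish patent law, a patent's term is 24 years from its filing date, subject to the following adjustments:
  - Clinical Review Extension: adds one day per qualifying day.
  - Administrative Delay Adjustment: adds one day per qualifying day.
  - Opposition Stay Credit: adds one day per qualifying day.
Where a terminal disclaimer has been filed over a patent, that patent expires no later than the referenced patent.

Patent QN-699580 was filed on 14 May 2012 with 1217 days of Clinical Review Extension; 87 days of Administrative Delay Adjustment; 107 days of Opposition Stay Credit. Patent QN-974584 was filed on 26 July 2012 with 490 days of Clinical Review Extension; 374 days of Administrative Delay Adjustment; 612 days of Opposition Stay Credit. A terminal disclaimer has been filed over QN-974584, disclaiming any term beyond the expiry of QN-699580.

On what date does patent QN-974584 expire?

March 25, 2040

Natural term of QN-974584:
  Base: filing + 24 years → 26 July 2036.
  Clinical Review Extension: +490 days → 28 November 2037.
  Administrative Delay Adjustment: +374 days → 7 December 2038.
  Opposition Stay Credit: +612 days → 10 August 2040.
Expiry of referenced patent QN-699580:
  Base: filing + 24 years → 14 May 2036.
  Clinical Review Extension: +1217 days → 13 September 2039.
  Administrative Delay Adjustment: +87 days → 9 December 2039.
  Opposition Stay Credit: +107 days → 25 March 2040.
Terminal disclaimer: QN-974584 expires on the earlier of 10 August 2040 and 25 March 2040.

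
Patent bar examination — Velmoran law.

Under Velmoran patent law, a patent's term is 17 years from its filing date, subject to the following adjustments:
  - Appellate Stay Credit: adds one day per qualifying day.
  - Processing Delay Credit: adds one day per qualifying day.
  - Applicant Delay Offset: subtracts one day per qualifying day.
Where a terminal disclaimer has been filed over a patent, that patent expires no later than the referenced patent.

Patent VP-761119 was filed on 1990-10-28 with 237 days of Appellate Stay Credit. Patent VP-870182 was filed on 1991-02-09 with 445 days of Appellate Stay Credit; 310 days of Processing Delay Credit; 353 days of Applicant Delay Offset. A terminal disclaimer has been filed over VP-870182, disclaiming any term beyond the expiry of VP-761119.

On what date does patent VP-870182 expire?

June 21, 2008

Natural term of VP-870182:
  Base: filing + 17 years → 9 February 2008.
  Appellate Stay Credit: +445 days → 29 April 2009.
  Processing Delay Credit: +310 days → 5 March 2010.
  Applicant Delay Offset: −353 days → 17 March 2009.
Expiry of referenced patent VP-761119:
  Base: filing + 17 years → 28 October 2007.
  Appellate Stay Credit: +237 days → 21 June 2008.
Terminal disclaimer: VP-870182 expires on the earlier of 17 March 2009 and 21 June 2008.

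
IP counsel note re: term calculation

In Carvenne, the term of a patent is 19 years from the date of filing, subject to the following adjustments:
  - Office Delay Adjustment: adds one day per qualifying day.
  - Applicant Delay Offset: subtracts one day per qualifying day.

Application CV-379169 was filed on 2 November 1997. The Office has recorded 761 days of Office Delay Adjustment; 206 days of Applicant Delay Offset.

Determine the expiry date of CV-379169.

Base term: filing date + 19 years → 2 November 2016.
Office Delay Adjustment: +761 days → 3 December 2018.
Applicant Delay Offset: −206 days → 11 May 2018.

2018-05-11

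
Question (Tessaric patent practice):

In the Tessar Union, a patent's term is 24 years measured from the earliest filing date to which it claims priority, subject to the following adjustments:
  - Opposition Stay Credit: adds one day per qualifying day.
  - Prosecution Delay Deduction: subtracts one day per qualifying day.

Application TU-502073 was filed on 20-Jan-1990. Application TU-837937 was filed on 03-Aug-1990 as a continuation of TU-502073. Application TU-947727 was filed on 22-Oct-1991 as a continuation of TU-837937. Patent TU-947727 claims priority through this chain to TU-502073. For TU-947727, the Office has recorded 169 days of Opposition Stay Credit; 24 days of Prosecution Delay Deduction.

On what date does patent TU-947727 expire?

2014-06-14

Earliest priority filing: 20 January 1990.
Base term: 20 January 1990 + 24 years → 20 January 2014.
Opposition Stay Credit: +169 days → 8 July 2014.
Prosecution Delay Deduction: −24 days → 14 June 2014.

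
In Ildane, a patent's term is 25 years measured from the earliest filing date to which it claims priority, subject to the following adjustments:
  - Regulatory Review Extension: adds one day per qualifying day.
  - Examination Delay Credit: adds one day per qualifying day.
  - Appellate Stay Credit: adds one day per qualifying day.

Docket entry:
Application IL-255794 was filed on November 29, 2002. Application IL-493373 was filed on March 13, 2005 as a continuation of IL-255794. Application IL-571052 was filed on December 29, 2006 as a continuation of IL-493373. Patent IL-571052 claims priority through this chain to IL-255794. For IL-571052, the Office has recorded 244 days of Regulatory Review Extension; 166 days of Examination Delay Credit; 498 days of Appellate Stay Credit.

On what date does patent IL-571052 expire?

2030-05-25

Earliest priority filing: 29 November 2002.
Base term: 29 November 2002 + 25 years → 29 November 2027.
Regulatory Review Extension: +244 days → 30 July 2028.
Examination Delay Credit: +166 days → 12 January 2029.
Appellate Stay Credit: +498 days → 25 May 2030.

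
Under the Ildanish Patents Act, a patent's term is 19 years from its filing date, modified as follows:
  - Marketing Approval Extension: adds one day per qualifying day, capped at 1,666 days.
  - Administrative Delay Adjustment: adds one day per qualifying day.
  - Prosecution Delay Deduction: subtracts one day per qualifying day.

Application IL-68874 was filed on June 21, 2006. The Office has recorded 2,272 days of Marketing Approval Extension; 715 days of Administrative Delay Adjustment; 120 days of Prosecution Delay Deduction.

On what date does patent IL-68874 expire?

Base term: filing date + 19 years → 21 June 2025.
Marketing Approval Extension: 2272 days claimed exceeds the 1666-day cap, so +1666 days → 12 January 2030.
Administrative Delay Adjustment: +715 days → 28 December 2031.
Prosecution Delay Deduction: −120 days → 30 August 2031.

August 30, 2031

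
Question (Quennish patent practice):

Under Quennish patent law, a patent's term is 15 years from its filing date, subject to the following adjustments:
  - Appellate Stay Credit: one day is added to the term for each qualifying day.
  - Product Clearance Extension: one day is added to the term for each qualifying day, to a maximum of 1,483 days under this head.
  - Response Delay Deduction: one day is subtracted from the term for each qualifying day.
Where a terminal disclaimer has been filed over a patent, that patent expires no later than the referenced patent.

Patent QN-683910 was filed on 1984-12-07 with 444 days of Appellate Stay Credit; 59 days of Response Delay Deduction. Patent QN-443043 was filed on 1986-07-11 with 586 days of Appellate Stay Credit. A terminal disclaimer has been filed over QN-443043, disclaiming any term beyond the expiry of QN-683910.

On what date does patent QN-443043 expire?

Natural term of QN-443043:
  Base: filing + 15 years → 11 July 2001.
  Appellate Stay Credit: +586 days → 17 February 2003.
Expiry of referenced patent QN-683910:
  Base: filing + 15 years → 7 December 1999.
  Appellate Stay Credit: +444 days → 23 February 2001.
  Response Delay Deduction: −59 days → 26 December 2000.
Terminal disclaimer: QN-443043 expires on the earlier of 17 February 2003 and 26 December 2000.

December 26, 2000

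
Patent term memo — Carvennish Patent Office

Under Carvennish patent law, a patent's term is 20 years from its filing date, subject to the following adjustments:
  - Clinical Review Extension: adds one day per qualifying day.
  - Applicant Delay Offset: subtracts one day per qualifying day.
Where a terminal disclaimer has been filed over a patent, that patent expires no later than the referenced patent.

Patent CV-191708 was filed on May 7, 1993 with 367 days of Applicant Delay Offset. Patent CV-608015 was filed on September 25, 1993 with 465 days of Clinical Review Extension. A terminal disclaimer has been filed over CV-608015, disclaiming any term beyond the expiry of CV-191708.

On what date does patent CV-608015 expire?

Natural term of CV-608015:
  Base: filing + 20 years → 25 September 2013.
  Clinical Review Extension: +465 days → 3 January 2015.
Expiry of referenced patent CV-191708:
  Base: filing + 20 years → 7 May 2013.
  Applicant Delay Offset: −367 days → 5 May 2012.
Terminal disclaimer: CV-608015 expires on the earlier of 3 January 2015 and 5 May 2012.

2012-05-05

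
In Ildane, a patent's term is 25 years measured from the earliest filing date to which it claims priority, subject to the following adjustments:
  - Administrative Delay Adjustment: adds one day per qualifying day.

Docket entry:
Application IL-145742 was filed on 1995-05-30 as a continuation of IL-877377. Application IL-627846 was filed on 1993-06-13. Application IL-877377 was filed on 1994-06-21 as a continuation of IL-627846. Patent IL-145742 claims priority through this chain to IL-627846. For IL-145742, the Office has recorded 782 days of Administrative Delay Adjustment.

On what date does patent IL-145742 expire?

August 3, 2020

Earliest priority filing: 13 June 1993.
Base term: 13 June 1993 + 25 years → 13 June 2018.
Administrative Delay Adjustment: +782 days → 3 August 2020.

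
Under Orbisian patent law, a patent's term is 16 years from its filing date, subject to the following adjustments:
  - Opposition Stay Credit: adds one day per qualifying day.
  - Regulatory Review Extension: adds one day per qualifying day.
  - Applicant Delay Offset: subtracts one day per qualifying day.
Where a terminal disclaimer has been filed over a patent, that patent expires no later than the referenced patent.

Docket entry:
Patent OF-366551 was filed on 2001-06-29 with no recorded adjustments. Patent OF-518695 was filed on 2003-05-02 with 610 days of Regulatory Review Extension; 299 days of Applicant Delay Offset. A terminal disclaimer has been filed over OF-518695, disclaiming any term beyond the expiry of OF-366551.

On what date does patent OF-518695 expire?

June 29, 2017

Natural term of OF-518695:
  Base: filing + 16 years → 2 May 2019.
  Regulatory Review Extension: +610 days → 1 January 2021.
  Applicant Delay Offset: −299 days → 8 March 2020.
Expiry of referenced patent OF-366551:
  Base: filing + 16 years → 29 June 2017.
Terminal disclaimer: OF-518695 expires on the earlier of 8 March 2020 and 29 June 2017.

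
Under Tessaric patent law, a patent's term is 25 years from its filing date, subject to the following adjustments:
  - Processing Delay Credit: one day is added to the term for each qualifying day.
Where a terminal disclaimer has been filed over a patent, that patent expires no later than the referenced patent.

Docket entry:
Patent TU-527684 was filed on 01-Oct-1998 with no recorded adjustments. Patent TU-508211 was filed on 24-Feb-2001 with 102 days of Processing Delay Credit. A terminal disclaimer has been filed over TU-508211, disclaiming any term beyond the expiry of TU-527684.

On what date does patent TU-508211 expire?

Natural term of TU-508211:
  Base: filing + 25 years → 24 February 2026.
  Processing Delay Credit: +102 days → 6 June 2026.
Expiry of referenced patent TU-527684:
  Base: filing + 25 years → 1 October 2023.
Terminal disclaimer: TU-508211 expires on the earlier of 6 June 2026 and 1 October 2023.

2023-10-01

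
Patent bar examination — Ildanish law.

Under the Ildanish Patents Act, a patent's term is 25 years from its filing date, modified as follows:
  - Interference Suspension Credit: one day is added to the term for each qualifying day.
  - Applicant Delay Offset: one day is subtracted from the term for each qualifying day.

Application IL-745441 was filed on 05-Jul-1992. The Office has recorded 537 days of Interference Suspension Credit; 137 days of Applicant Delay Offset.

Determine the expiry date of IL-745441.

Base term: filing date + 25 years → 5 July 2017.
Interference Suspension Credit: +537 days → 24 December 2018.
Applicant Delay Offset: −137 days → 9 August 2018.

2018-08-09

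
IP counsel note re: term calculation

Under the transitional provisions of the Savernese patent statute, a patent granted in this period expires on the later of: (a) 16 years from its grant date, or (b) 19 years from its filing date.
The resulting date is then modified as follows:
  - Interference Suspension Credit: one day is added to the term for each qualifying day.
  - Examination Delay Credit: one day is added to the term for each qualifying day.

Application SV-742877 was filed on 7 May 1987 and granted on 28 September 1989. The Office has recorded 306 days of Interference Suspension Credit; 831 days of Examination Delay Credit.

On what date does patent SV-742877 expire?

June 17, 2009

(a) grant + 16 years → 28 September 2005.
(b) filing + 19 years → 7 May 2006.
Later of the two: 7 May 2006.
Interference Suspension Credit: +306 days → 9 March 2007.
Examination Delay Credit: +831 days → 17 June 2009.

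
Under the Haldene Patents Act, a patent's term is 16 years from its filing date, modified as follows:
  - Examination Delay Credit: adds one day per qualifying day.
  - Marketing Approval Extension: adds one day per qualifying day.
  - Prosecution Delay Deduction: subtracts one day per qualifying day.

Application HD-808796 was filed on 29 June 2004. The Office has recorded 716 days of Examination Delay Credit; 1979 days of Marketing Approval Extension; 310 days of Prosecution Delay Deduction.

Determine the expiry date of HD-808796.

Base term: filing date + 16 years → 29 June 2020.
Examination Delay Credit: +716 days → 15 June 2022.
Marketing Approval Extension: +1979 days → 15 November 2027.
Prosecution Delay Deduction: −310 days → 9 January 2027.

January 9, 2027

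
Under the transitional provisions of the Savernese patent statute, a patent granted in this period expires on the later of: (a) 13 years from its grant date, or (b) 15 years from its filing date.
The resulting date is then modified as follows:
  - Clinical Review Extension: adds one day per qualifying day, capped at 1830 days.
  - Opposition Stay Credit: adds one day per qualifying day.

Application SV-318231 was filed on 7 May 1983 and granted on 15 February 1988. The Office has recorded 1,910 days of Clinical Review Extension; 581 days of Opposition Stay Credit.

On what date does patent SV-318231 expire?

2007-09-23

(a) grant + 13 years → 15 February 2001.
(b) filing + 15 years → 7 May 1998.
Later of the two: 15 February 2001.
Clinical Review Extension: 1910 days claimed exceeds the 1830-day cap, so +1830 days → 19 February 2006.
Opposition Stay Credit: +581 days → 23 September 2007.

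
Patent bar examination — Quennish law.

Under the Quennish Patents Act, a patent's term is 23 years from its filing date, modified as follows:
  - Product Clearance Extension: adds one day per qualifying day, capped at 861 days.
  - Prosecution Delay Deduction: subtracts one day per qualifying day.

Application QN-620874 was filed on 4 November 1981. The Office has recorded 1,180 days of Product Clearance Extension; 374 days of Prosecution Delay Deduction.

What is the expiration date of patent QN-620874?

Base term: filing date + 23 years → 4 November 2004.
Product Clearance Extension: 1180 days claimed exceeds the 861-day cap, so +861 days → 15 March 2007.
Prosecution Delay Deduction: −374 days → 6 March 2006.

2006-03-06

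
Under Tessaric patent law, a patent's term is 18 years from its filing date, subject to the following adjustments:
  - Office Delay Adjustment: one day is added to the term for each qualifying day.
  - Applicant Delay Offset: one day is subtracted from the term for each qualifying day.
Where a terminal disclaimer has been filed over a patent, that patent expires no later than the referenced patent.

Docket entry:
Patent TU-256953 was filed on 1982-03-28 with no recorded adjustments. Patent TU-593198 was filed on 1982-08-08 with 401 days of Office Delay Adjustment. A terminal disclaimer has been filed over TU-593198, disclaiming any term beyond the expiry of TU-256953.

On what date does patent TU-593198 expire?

Natural term of TU-593198:
  Base: filing + 18 years → 8 August 2000.
  Office Delay Adjustment: +401 days → 13 September 2001.
Expiry of referenced patent TU-256953:
  Base: filing + 18 years → 28 March 2000.
Terminal disclaimer: TU-593198 expires on the earlier of 13 September 2001 and 28 March 2000.

March 28, 2000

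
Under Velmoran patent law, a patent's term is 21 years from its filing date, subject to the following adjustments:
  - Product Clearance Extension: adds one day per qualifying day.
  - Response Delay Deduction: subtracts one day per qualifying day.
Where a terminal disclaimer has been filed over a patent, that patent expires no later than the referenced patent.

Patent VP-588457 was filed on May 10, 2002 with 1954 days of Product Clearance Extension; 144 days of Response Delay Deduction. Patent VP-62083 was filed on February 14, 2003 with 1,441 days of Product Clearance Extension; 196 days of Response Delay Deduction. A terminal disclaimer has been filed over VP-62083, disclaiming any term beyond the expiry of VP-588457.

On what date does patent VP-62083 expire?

July 13, 2027

Natural term of VP-62083:
  Base: filing + 21 years → 14 February 2024.
  Product Clearance Extension: +1441 days → 25 January 2028.
  Response Delay Deduction: −196 days → 13 July 2027.
Expiry of referenced patent VP-588457:
  Base: filing + 21 years → 10 May 2023.
  Product Clearance Extension: +1954 days → 14 September 2028.
  Response Delay Deduction: −144 days → 23 April 2028.
Terminal disclaimer: VP-62083 expires on the earlier of 13 July 2027 and 23 April 2028.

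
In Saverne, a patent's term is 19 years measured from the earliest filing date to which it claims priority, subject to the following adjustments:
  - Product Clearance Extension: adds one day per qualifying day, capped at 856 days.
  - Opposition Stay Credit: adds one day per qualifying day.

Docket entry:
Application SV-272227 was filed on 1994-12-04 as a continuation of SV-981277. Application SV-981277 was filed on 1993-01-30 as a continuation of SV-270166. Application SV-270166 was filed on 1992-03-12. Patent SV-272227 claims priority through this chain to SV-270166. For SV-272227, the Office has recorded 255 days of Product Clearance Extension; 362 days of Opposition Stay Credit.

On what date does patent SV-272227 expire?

Earliest priority filing: 12 March 1992.
Base term: 12 March 1992 + 19 years → 12 March 2011.
Product Clearance Extension: 255 days (within the 856-day cap) → +255 days → 22 November 2011.
Opposition Stay Credit: +362 days → 18 November 2012.

2012-11-18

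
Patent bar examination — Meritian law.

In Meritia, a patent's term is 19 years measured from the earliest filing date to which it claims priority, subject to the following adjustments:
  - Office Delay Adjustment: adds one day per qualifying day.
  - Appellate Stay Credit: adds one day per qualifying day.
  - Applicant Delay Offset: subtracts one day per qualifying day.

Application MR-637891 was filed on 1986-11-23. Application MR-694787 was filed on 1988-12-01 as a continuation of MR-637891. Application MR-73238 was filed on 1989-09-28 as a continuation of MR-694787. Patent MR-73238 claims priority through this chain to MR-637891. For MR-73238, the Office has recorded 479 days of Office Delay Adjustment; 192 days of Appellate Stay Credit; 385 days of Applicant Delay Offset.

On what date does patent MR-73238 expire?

2006-09-05

Earliest priority filing: 23 November 1986.
Base term: 23 November 1986 + 19 years → 23 November 2005.
Office Delay Adjustment: +479 days → 17 March 2007.
Appellate Stay Credit: +192 days → 25 September 2007.
Applicant Delay Offset: −385 days → 5 September 2006.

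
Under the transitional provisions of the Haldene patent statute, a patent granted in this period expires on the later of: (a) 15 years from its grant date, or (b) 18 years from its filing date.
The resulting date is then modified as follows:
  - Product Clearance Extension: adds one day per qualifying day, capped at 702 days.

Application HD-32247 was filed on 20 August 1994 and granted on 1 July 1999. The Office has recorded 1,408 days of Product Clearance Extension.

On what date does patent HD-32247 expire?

(a) grant + 15 years → 1 July 2014.
(b) filing + 18 years → 20 August 2012.
Later of the two: 1 July 2014.
Product Clearance Extension: 1408 days claimed exceeds the 702-day cap, so +702 days → 2 June 2016.

June 2, 2016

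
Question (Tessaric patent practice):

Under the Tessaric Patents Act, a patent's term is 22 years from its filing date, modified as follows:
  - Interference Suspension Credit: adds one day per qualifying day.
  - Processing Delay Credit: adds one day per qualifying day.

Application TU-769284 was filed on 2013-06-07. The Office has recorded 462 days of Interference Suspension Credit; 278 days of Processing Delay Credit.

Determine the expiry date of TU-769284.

Base term: filing date + 22 years → 7 June 2035.
Interference Suspension Credit: +462 days → 11 September 2036.
Processing Delay Credit: +278 days → 16 June 2037.

2037-06-16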